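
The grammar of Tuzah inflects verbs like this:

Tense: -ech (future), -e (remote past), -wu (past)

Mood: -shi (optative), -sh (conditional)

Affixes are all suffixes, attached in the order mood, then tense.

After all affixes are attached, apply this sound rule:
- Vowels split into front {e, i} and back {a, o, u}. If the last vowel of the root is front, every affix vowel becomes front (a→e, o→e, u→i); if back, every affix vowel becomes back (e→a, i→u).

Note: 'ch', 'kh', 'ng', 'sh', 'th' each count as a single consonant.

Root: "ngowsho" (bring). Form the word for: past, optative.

ngowshoshuwu

Attach mood optative -shi → ngowshoshi.
Attach tense past -wu → ngowshoshiwu.
Apply vowel harmony: ngowshoshiwu → ngowshoshuwu.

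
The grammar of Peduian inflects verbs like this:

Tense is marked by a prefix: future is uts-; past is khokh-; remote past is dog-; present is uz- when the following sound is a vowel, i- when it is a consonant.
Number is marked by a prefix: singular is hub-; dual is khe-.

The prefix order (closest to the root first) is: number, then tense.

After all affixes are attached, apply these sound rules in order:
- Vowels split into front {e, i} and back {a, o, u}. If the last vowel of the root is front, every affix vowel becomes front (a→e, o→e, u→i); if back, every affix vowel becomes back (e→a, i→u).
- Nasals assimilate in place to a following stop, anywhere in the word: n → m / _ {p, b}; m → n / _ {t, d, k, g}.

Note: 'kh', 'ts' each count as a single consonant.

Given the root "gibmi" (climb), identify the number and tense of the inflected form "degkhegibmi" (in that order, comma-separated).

Segment: dog-khe-gibmi.
number: khe- → dual.
tense: dog- → remote past.

dual, remote past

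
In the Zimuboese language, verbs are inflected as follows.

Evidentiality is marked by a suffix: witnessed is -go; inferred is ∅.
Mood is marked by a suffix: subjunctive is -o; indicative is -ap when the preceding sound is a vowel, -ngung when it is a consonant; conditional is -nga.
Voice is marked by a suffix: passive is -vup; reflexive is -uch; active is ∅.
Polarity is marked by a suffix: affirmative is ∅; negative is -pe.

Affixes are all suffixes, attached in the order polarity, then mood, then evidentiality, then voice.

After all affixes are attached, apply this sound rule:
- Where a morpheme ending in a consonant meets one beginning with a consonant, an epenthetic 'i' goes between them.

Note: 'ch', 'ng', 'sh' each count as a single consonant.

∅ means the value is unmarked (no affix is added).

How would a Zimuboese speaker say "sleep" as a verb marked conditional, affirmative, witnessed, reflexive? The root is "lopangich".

polarity = affirmative: zero marking, form stays lopangich.
Attach mood conditional -nga → lopangichnga.
Attach evidentiality witnessed -go → lopangichngago.
Attach voice reflexive -uch → lopangichngagouch.
Apply epenthesis: lopangichngagouch → lopangichingagouch.

lopangichingagouch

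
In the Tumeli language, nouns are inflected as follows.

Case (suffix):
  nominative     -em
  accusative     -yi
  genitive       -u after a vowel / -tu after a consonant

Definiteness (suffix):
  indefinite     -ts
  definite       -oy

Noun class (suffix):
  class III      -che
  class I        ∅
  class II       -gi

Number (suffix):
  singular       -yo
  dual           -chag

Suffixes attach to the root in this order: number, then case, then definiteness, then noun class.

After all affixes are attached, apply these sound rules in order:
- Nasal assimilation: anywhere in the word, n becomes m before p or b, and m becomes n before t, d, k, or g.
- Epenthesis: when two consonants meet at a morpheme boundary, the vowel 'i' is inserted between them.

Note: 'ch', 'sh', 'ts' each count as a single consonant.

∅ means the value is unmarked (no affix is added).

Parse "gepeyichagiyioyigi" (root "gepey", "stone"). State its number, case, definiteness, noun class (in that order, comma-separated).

Segment: gepey-chag-yi-oy-gi.
number: -chag → dual.
case: -yi → accusative.
definiteness: -oy → definite.
noun class: -gi → class II.

dual, accusative, definite, class II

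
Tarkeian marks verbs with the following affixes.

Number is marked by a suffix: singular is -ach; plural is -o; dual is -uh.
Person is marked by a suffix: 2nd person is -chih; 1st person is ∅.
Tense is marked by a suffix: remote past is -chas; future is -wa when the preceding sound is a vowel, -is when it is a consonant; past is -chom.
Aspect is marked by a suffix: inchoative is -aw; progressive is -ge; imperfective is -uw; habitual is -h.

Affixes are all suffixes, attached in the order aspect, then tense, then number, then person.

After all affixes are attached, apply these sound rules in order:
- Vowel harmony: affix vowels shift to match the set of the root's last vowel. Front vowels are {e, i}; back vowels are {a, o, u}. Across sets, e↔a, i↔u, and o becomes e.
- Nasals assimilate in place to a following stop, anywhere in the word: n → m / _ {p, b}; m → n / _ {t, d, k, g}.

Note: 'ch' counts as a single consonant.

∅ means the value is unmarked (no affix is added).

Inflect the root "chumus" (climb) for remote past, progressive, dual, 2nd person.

Attach aspect progressive -ge → chumusge.
Attach tense remote past -chas → chumusgechas.
Attach number dual -uh → chumusgechasuh.
Attach person 2nd person -chih → chumusgechasuhchih.
Apply vowel harmony: chumusgechasuhchih → chumusgachasuhchuh.
Nasal assimilation: no change.

chumusgachasuhchuh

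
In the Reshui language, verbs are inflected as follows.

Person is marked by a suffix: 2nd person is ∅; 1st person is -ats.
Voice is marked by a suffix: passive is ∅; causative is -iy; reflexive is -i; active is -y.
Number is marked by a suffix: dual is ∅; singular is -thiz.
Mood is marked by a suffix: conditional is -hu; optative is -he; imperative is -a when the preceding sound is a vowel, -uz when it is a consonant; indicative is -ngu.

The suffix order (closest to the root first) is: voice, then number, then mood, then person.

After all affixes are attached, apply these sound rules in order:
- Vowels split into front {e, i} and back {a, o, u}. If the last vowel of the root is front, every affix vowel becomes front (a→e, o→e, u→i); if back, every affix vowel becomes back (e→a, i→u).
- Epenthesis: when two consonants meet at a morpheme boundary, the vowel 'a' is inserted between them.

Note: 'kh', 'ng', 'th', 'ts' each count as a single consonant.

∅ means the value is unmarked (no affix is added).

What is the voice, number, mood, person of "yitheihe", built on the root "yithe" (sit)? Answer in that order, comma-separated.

reflexive, dual, optative, 2nd person

Segment: yithe-i-he.
voice: -i → reflexive.
number: ∅ → dual.
mood: -he → optative.
person: ∅ → 2nd person.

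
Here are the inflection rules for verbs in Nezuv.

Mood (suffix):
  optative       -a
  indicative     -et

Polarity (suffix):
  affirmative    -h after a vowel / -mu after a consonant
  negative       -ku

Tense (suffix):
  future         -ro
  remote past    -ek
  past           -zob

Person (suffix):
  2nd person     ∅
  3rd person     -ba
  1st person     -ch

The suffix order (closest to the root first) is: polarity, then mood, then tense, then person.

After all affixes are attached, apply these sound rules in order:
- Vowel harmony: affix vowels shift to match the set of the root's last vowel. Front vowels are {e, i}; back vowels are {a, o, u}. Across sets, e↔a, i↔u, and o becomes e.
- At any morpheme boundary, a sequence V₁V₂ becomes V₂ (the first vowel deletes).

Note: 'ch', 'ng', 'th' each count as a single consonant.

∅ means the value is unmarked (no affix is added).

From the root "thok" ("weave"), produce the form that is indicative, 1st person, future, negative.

thokkatroch

Attach polarity negative -ku → thokku.
Attach mood indicative -et → thokkuet.
Attach tense future -ro → thokkuetro.
Attach person 1st person -ch → thokkuetroch.
Apply vowel harmony: thokkuetroch → thokkuatroch.
Apply vowel deletion: thokkuatroch → thokkatroch.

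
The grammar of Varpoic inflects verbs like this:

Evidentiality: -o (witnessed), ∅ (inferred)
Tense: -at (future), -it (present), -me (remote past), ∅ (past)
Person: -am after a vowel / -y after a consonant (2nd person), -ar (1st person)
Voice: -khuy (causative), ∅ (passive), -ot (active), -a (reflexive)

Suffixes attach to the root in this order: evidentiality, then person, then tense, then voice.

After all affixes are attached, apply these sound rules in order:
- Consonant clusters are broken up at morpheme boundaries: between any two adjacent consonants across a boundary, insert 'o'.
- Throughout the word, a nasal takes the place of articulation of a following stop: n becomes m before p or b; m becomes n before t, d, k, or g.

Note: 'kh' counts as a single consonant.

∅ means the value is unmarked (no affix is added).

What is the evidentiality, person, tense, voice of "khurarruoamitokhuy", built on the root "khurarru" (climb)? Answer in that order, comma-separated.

Segment: khurarru-o-am-it-khuy.
evidentiality: -o → witnessed.
person: -am/y → 2nd person.
tense: -it → present.
voice: -khuy → causative.

witnessed, 2nd person, present, causative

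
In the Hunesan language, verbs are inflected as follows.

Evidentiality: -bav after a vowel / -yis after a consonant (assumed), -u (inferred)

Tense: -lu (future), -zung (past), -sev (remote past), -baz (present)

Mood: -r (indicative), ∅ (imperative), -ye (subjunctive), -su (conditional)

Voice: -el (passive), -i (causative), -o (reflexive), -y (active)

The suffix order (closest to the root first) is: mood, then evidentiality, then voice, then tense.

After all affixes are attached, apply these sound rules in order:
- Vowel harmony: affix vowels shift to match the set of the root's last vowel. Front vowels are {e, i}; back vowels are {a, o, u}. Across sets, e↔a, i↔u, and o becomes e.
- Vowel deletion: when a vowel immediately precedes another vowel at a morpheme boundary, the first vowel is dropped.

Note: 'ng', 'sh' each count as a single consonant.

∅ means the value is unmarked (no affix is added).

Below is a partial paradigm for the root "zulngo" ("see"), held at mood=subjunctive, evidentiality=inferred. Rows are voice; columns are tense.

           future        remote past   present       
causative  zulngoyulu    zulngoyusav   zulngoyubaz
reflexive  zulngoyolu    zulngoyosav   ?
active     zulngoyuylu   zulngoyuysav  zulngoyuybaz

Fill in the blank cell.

zulngoyobaz

Attach mood subjunctive -ye → zulngoye.
Attach evidentiality inferred -u → zulngoyeu.
Attach voice reflexive -o → zulngoyeuo.
Attach tense present -baz → zulngoyeuobaz.
Apply vowel harmony: zulngoyeuobaz → zulngoyauobaz.
Apply vowel deletion: zulngoyauobaz → zulngoyobaz.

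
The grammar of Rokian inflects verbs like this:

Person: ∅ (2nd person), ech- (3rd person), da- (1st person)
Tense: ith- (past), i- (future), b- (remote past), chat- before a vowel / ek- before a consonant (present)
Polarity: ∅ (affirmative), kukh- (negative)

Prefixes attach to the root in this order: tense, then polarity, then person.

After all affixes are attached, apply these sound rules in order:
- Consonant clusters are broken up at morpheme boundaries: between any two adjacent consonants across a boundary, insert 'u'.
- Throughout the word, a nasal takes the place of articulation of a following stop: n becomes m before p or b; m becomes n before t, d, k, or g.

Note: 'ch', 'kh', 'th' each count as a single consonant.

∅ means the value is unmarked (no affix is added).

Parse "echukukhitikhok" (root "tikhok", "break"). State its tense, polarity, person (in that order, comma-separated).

Segment: ech-kukh-i-tikhok.
tense: i- → future.
polarity: kukh- → negative.
person: ech- → 3rd person.

future, negative, 3rd person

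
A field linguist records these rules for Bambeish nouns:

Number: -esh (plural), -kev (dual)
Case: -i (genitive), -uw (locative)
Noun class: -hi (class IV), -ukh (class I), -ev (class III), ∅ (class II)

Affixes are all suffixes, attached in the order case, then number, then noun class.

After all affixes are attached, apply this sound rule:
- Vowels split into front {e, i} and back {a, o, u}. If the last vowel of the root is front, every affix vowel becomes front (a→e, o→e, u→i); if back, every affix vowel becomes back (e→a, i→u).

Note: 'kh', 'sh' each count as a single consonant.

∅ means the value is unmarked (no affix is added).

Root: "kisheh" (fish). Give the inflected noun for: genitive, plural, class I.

kishehieshikh

Attach case genitive -i → kishehi.
Attach number plural -esh → kishehiesh.
Attach noun class class I -ukh → kishehieshukh.
Apply vowel harmony: kishehieshukh → kishehieshikh.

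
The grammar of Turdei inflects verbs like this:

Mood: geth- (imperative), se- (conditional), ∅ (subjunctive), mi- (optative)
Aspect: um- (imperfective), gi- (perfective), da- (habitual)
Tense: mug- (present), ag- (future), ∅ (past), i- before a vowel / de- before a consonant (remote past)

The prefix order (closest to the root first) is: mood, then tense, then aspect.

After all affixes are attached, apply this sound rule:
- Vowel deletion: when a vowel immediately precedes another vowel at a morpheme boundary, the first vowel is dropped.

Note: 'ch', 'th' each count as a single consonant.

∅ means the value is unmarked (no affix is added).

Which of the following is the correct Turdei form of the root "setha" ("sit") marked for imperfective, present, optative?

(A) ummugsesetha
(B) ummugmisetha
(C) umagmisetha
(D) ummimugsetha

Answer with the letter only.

Attach mood optative mi- → misetha.
Attach tense present mug- → mugmisetha.
Attach aspect imperfective um- → ummugmisetha.
Vowel deletion: no change.
So the correct form is ummugmisetha, option (B).
(A) ummugsesetha is wrong: it uses conditional instead of optative for mood.
(C) umagmisetha is wrong: it uses future instead of present for tense.
(D) ummimugsetha is wrong: it has the affixes in the wrong order.

B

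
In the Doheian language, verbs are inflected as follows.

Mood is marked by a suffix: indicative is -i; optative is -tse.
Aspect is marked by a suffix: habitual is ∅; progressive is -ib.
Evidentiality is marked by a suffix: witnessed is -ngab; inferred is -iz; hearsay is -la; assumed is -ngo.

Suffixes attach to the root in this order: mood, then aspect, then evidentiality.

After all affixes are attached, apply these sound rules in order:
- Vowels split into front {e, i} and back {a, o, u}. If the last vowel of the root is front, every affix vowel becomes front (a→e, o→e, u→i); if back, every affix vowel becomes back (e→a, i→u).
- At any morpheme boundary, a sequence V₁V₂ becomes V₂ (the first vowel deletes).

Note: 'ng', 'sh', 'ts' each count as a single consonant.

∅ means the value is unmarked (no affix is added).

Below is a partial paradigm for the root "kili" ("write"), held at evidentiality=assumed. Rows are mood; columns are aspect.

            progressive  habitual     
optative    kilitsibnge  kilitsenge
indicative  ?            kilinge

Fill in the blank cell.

Attach mood indicative -i → kilii.
Attach aspect progressive -ib → kiliiib.
Attach evidentiality assumed -ngo → kiliiibngo.
Apply vowel harmony: kiliiibngo → kiliiibnge.
Apply vowel deletion: kiliiibnge → kilibnge.

kilibnge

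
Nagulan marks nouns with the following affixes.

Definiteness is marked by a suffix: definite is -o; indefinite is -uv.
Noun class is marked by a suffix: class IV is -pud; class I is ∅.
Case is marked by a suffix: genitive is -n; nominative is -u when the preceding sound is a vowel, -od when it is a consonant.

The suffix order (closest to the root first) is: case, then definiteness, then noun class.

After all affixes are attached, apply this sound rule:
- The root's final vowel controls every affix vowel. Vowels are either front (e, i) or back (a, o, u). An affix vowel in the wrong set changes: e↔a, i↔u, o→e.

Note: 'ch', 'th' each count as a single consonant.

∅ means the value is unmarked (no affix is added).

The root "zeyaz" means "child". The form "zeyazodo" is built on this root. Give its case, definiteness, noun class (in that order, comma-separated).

Segment: zeyaz-od-o.
case: -u/od → nominative.
definiteness: -o → definite.
noun class: ∅ → class I.

nominative, definite, class I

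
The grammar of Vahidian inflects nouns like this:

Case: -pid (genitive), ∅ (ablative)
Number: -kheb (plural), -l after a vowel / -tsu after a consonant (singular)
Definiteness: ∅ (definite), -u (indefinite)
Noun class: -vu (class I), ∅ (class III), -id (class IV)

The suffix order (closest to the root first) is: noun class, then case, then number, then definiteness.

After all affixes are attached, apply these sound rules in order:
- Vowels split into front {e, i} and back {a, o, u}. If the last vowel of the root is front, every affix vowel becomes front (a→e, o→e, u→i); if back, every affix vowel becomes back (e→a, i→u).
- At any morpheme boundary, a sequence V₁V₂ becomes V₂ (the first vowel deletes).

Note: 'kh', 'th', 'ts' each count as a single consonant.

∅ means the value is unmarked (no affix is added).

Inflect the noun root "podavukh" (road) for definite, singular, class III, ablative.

noun class = class III: zero marking, form stays podavukh.
case = ablative: zero marking, form stays podavukh.
Attach number singular -tsu (after consonant 'kh') → podavukhtsu.
definiteness = definite: zero marking, form stays podavukhtsu.
Vowel harmony: no change.
Vowel deletion: no change.

podavukhtsu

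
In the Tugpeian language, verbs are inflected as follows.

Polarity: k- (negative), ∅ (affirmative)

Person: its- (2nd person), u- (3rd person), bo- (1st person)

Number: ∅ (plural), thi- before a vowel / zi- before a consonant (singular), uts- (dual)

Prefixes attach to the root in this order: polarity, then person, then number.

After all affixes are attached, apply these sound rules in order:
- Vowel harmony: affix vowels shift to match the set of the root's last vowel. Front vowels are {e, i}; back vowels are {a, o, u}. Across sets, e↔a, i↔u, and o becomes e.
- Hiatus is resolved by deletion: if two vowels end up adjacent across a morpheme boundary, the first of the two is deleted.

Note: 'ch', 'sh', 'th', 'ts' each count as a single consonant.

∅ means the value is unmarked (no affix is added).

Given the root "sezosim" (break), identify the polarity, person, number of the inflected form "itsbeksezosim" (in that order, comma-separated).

negative, 1st person, dual

Segment: uts-bo-k-sezosim.
polarity: k- → negative.
person: bo- → 1st person.
number: uts- → dual.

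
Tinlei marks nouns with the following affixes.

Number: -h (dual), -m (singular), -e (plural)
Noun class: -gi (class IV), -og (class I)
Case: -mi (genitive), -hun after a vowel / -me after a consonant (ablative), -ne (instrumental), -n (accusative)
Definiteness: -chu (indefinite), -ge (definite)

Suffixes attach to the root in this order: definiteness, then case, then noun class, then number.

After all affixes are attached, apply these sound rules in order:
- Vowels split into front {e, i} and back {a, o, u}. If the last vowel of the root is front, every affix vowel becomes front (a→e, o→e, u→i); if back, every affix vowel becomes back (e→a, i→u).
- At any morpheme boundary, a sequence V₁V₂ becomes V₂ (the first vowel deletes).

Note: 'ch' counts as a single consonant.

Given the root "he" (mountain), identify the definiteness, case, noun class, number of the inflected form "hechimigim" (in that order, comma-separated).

indefinite, genitive, class IV, singular

Segment: he-chu-mi-gi-m.
definiteness: -chu → indefinite.
case: -mi → genitive.
noun class: -gi → class IV.
number: -m → singular.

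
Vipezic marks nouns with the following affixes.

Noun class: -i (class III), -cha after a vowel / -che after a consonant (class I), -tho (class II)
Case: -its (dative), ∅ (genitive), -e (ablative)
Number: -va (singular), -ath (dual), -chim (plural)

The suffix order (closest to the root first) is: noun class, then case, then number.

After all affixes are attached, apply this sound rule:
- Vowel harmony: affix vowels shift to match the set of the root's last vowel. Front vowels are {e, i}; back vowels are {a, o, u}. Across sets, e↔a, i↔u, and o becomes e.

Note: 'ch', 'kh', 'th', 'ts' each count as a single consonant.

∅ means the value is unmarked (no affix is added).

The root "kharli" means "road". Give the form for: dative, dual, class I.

kharlicheitseth

Attach noun class class I -cha (after vowel 'i') → kharlicha.
Attach case dative -its → kharlichaits.
Attach number dual -ath → kharlichaitsath.
Apply vowel harmony: kharlichaitsath → kharlicheitseth.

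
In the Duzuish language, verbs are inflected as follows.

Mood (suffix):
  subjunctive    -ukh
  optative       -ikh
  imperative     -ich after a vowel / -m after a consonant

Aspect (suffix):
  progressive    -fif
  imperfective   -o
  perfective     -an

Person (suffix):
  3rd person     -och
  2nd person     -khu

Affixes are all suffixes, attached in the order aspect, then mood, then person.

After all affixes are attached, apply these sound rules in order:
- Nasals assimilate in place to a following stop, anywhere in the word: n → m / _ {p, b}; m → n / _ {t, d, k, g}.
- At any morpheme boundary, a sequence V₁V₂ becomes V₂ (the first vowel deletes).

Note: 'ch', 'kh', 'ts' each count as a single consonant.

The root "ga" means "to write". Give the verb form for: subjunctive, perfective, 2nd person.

ganukhkhu

Attach aspect perfective -an → gaan.
Attach mood subjunctive -ukh → gaanukh.
Attach person 2nd person -khu → gaanukhkhu.
Nasal assimilation: no change.
Apply vowel deletion: gaanukhkhu → ganukhkhu.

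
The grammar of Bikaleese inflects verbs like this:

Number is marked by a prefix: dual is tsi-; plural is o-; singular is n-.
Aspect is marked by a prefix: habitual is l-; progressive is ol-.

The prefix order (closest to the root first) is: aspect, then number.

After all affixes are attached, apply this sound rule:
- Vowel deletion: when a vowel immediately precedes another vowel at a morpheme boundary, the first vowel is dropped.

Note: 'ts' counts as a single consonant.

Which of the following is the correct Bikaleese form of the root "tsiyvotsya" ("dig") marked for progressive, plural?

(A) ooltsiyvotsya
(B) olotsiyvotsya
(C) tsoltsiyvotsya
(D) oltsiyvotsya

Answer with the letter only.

Attach aspect progressive ol- → oltsiyvotsya.
Attach number plural o- → ooltsiyvotsya.
Apply vowel deletion: ooltsiyvotsya → oltsiyvotsya.
So the correct form is oltsiyvotsya, option (D).
(B) olotsiyvotsya is wrong: it has the affixes in the wrong order.
(A) ooltsiyvotsya is wrong: it fails to apply the sound rule(s).
(C) tsoltsiyvotsya is wrong: it uses dual instead of plural for number.

D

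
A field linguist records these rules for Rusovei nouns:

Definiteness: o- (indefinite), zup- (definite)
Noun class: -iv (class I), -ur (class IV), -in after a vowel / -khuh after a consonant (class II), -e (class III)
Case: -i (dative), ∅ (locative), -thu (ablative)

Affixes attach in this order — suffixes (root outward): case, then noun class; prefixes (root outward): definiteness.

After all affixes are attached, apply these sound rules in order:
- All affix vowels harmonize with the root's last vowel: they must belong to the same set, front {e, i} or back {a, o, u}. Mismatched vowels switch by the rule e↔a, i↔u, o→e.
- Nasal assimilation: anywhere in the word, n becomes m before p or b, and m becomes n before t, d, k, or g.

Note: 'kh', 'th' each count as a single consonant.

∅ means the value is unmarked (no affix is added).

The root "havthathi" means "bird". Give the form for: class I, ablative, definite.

ziphavthathithiiv

Attach case ablative -thu → havthathithu.
Attach definiteness definite zup- → zuphavthathithu.
Attach noun class class I -iv → zuphavthathithuiv.
Apply vowel harmony: zuphavthathithuiv → ziphavthathithiiv.
Nasal assimilation: no change.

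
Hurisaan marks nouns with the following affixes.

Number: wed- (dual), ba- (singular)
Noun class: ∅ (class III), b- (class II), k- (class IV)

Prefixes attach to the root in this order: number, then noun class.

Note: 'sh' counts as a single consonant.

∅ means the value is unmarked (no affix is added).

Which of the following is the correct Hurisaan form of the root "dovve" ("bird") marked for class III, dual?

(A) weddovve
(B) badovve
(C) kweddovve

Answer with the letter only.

Attach number dual wed- → weddovve.
noun class = class III: zero marking, form stays weddovve.
So the correct form is weddovve, option (A).
(C) kweddovve is wrong: it uses class IV instead of class III for noun class.
(B) badovve is wrong: it uses singular instead of dual for number.

A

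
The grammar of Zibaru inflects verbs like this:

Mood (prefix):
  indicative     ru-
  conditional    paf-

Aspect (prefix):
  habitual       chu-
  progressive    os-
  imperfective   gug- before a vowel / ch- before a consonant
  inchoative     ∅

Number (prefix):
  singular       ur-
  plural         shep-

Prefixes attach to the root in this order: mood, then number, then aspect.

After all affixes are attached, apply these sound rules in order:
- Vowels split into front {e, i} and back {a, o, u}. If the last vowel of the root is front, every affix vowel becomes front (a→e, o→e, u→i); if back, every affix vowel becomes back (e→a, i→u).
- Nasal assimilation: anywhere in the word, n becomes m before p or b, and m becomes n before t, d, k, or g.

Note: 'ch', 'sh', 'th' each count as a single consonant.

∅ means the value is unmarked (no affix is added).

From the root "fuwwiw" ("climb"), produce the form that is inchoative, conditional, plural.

Attach mood conditional paf- → paffuwwiw.
Attach number plural shep- → sheppaffuwwiw.
aspect = inchoative: zero marking, form stays sheppaffuwwiw.
Apply vowel harmony: sheppaffuwwiw → sheppeffuwwiw.
Nasal assimilation: no change.

sheppeffuwwiw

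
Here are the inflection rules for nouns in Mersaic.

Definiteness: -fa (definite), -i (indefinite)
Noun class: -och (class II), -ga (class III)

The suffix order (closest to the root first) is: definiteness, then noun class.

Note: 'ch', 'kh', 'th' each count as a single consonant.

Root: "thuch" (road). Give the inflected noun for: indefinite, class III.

thuchiga

Attach definiteness indefinite -i → thuchi.
Attach noun class class III -ga → thuchiga.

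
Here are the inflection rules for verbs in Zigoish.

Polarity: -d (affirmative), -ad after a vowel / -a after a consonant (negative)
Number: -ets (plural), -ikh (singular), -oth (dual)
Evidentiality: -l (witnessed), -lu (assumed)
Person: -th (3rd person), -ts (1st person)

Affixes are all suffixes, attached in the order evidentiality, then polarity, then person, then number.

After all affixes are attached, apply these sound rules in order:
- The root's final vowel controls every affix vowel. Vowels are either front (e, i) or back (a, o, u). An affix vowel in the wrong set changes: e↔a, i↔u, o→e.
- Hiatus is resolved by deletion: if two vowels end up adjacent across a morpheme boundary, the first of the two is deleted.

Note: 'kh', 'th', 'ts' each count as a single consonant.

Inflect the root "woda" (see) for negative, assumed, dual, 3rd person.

wodaladthoth

Attach evidentiality assumed -lu → wodalu.
Attach polarity negative -ad (after vowel 'u') → wodaluad.
Attach person 3rd person -th → wodaluadth.
Attach number dual -oth → wodaluadthoth.
Vowel harmony: no change.
Apply vowel deletion: wodaluadthoth → wodaladthoth.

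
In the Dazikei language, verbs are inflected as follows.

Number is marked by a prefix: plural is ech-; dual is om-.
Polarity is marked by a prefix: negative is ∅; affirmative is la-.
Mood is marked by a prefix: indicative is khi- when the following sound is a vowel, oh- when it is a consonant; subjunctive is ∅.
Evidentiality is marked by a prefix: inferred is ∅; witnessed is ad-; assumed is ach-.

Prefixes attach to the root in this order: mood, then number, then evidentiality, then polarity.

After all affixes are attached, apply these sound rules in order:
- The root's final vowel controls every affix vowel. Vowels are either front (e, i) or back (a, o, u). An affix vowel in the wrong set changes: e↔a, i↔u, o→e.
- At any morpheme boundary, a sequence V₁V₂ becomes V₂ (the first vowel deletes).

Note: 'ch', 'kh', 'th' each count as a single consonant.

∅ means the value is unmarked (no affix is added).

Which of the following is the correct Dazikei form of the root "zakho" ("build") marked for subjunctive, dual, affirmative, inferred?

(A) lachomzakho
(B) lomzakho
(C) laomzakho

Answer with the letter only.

B

mood = subjunctive: zero marking, form stays zakho.
Attach number dual om- → omzakho.
evidentiality = inferred: zero marking, form stays omzakho.
Attach polarity affirmative la- → laomzakho.
Vowel harmony: no change.
Apply vowel deletion: laomzakho → lomzakho.
So the correct form is lomzakho, option (B).
(C) laomzakho is wrong: it fails to apply the sound rule(s).
(A) lachomzakho is wrong: it uses assumed instead of inferred for evidentiality.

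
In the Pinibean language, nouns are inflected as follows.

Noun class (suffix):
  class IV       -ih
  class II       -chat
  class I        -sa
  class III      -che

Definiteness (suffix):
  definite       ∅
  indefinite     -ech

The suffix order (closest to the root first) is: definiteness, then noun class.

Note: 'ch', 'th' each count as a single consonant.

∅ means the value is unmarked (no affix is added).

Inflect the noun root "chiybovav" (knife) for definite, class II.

chiybovavchat

definiteness = definite: zero marking, form stays chiybovav.
Attach noun class class II -chat → chiybovavchat.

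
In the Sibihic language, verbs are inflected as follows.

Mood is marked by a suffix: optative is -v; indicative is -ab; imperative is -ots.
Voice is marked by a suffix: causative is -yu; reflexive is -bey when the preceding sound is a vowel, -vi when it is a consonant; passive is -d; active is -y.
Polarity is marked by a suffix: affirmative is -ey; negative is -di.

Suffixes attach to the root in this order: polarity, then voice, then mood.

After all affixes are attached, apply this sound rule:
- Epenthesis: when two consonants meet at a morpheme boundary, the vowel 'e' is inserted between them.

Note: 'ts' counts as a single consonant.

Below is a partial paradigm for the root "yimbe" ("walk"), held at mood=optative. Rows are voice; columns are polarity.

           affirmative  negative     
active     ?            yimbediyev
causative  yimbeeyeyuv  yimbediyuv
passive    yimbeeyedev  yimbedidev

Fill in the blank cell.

yimbeeyeyev

Attach polarity affirmative -ey → yimbeey.
Attach voice active -y → yimbeeyy.
Attach mood optative -v → yimbeeyyv.
Apply epenthesis: yimbeeyyv → yimbeeyeyev.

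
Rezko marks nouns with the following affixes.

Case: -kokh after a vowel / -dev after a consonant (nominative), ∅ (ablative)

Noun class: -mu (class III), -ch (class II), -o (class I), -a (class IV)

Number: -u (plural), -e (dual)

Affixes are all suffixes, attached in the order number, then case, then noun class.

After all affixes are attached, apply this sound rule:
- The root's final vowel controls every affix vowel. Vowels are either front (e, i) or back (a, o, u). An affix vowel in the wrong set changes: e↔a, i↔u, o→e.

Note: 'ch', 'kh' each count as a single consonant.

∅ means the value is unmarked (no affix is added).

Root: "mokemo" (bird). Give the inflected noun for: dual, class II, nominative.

mokemoakokhch

Attach number dual -e → mokemoe.
Attach case nominative -kokh (after vowel 'e') → mokemoekokh.
Attach noun class class II -ch → mokemoekokhch.
Apply vowel harmony: mokemoekokhch → mokemoakokhch.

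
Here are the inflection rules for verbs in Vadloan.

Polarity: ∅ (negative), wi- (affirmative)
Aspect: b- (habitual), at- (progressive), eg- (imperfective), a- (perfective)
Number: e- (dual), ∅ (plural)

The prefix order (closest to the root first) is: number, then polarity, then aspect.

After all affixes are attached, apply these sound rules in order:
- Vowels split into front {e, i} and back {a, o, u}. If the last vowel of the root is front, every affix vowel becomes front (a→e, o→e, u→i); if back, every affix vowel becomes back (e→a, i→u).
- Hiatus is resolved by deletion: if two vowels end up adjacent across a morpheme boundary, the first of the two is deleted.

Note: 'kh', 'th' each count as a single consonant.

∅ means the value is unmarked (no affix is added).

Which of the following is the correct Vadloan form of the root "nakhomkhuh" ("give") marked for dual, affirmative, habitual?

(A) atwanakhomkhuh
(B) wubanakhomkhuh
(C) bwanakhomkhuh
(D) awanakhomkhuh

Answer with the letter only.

Attach number dual e- → enakhomkhuh.
Attach polarity affirmative wi- → wienakhomkhuh.
Attach aspect habitual b- → bwienakhomkhuh.
Apply vowel harmony: bwienakhomkhuh → bwuanakhomkhuh.
Apply vowel deletion: bwuanakhomkhuh → bwanakhomkhuh.
So the correct form is bwanakhomkhuh, option (C).
(A) atwanakhomkhuh is wrong: it uses progressive instead of habitual for aspect.
(D) awanakhomkhuh is wrong: it uses perfective instead of habitual for aspect.
(B) wubanakhomkhuh is wrong: it has the affixes in the wrong order.

C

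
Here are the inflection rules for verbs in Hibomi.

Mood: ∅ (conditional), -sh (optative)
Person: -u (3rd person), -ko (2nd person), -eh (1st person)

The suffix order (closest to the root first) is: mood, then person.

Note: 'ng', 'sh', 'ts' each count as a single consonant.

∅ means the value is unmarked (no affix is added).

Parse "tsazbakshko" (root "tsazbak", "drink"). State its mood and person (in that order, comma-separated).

optative, 2nd person

Segment: tsazbak-sh-ko.
mood: -sh → optative.
person: -ko → 2nd person.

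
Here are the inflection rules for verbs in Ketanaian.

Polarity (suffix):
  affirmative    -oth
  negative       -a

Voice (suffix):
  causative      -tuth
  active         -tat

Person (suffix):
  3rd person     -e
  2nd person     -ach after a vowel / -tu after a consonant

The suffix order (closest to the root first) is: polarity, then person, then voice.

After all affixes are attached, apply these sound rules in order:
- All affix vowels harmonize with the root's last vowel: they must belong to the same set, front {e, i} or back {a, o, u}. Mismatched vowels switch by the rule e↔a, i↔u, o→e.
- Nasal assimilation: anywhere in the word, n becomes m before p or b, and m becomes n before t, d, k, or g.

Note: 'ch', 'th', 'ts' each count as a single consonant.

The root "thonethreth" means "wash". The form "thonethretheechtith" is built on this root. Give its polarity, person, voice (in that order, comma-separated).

negative, 2nd person, causative

Segment: thonethreth-a-ach-tuth.
polarity: -a → negative.
person: -ach/tu → 2nd person.
voice: -tuth → causative.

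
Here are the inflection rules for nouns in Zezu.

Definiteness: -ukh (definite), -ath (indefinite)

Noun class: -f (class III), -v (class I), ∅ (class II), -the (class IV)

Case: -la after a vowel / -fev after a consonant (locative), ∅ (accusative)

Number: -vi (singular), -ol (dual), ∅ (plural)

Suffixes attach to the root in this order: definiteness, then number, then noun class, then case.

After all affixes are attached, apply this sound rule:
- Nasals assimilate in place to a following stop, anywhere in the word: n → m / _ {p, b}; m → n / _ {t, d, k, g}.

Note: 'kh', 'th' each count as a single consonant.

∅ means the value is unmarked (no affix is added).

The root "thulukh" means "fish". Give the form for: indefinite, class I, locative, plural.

thulukhathvfev

Attach definiteness indefinite -ath → thulukhath.
number = plural: zero marking, form stays thulukhath.
Attach noun class class I -v → thulukhathv.
Attach case locative -fev (after consonant 'v') → thulukhathvfev.
Nasal assimilation: no change.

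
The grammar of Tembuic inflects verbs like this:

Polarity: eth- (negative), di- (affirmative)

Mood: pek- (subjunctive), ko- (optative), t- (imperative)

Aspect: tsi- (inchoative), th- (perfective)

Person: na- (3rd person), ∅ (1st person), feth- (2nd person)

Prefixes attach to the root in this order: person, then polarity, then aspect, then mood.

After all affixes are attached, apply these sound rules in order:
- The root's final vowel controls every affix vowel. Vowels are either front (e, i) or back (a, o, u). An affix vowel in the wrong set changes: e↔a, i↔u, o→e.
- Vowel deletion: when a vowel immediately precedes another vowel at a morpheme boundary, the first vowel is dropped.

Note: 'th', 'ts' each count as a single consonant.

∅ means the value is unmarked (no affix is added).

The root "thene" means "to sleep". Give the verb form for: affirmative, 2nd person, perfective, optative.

Attach person 2nd person feth- → feththene.
Attach polarity affirmative di- → difeththene.
Attach aspect perfective th- → thdifeththene.
Attach mood optative ko- → kothdifeththene.
Apply vowel harmony: kothdifeththene → kethdifeththene.
Vowel deletion: no change.

kethdifeththene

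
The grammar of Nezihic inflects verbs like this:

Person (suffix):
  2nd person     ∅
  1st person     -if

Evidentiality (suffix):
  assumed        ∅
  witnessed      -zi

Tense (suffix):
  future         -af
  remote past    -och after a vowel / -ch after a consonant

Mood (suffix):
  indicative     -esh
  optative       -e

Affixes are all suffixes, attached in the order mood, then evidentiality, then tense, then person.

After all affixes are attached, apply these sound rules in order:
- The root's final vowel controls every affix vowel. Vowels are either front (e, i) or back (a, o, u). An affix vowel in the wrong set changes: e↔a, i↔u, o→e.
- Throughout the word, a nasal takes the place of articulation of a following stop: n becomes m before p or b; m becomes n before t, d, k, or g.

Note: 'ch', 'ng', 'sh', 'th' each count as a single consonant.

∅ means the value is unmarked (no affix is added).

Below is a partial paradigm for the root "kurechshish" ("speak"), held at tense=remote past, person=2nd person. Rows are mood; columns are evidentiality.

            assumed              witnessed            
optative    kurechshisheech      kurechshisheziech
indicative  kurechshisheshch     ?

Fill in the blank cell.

kurechshisheshziech

Attach mood indicative -esh → kurechshishesh.
Attach evidentiality witnessed -zi → kurechshisheshzi.
Attach tense remote past -och (after vowel 'i') → kurechshisheshzioch.
person = 2nd person: zero marking, form stays kurechshisheshzioch.
Apply vowel harmony: kurechshisheshzioch → kurechshisheshziech.
Nasal assimilation: no change.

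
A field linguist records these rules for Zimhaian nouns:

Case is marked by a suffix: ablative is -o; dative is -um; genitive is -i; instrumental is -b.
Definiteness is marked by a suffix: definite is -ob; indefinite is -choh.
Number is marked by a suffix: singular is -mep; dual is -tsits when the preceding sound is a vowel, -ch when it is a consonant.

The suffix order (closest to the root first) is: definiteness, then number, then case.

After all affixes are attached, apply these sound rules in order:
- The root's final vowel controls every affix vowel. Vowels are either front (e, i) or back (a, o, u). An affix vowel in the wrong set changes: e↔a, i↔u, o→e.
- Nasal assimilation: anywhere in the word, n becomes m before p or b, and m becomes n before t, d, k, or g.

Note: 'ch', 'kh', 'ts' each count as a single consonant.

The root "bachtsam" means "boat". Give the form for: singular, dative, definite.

bachtsamobmapum

Attach definiteness definite -ob → bachtsamob.
Attach number singular -mep → bachtsamobmep.
Attach case dative -um → bachtsamobmepum.
Apply vowel harmony: bachtsamobmepum → bachtsamobmapum.
Nasal assimilation: no change.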